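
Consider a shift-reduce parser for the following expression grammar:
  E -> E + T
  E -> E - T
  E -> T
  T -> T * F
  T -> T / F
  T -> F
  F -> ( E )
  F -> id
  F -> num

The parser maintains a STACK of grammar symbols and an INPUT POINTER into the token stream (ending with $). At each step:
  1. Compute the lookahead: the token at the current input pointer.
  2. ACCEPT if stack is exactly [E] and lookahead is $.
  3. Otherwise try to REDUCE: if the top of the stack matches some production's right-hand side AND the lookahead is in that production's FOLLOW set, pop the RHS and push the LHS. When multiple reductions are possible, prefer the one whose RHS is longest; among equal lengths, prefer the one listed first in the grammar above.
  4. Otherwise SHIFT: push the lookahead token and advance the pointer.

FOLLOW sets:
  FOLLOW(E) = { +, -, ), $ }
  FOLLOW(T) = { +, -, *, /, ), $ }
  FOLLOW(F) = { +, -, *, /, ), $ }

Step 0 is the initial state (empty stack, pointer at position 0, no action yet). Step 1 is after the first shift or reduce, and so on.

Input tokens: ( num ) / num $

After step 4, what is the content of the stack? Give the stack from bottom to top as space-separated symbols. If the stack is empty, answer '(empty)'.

Answer: ( T

Derivation:
Step 1: shift (. Stack=[(] ptr=1 lookahead=num remaining=[num ) / num $]
Step 2: shift num. Stack=[( num] ptr=2 lookahead=) remaining=[) / num $]
Step 3: reduce F->num. Stack=[( F] ptr=2 lookahead=) remaining=[) / num $]
Step 4: reduce T->F. Stack=[( T] ptr=2 lookahead=) remaining=[) / num $]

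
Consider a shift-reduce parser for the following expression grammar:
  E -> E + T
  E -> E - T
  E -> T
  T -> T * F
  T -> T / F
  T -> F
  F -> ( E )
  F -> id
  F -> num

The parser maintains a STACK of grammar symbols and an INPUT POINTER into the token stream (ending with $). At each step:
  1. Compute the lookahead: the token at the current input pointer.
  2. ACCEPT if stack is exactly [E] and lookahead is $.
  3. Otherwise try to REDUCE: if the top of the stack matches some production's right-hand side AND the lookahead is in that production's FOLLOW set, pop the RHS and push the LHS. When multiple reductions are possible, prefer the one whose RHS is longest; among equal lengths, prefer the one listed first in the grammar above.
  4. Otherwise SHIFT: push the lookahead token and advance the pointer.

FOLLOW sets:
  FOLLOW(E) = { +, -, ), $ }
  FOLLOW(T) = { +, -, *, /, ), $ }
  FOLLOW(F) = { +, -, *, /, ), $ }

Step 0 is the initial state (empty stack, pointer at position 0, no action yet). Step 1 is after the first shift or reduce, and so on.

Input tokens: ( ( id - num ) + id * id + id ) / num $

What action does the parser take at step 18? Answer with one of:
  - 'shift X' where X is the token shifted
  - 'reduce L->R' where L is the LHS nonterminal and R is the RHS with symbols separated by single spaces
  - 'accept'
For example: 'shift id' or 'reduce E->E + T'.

Step 1: shift (. Stack=[(] ptr=1 lookahead=( remaining=[( id - num ) + id * id + id ) / num $]
Step 2: shift (. Stack=[( (] ptr=2 lookahead=id remaining=[id - num ) + id * id + id ) / num $]
Step 3: shift id. Stack=[( ( id] ptr=3 lookahead=- remaining=[- num ) + id * id + id ) / num $]
Step 4: reduce F->id. Stack=[( ( F] ptr=3 lookahead=- remaining=[- num ) + id * id + id ) / num $]
Step 5: reduce T->F. Stack=[( ( T] ptr=3 lookahead=- remaining=[- num ) + id * id + id ) / num $]
Step 6: reduce E->T. Stack=[( ( E] ptr=3 lookahead=- remaining=[- num ) + id * id + id ) / num $]
Step 7: shift -. Stack=[( ( E -] ptr=4 lookahead=num remaining=[num ) + id * id + id ) / num $]
Step 8: shift num. Stack=[( ( E - num] ptr=5 lookahead=) remaining=[) + id * id + id ) / num $]
Step 9: reduce F->num. Stack=[( ( E - F] ptr=5 lookahead=) remaining=[) + id * id + id ) / num $]
Step 10: reduce T->F. Stack=[( ( E - T] ptr=5 lookahead=) remaining=[) + id * id + id ) / num $]
Step 11: reduce E->E - T. Stack=[( ( E] ptr=5 lookahead=) remaining=[) + id * id + id ) / num $]
Step 12: shift ). Stack=[( ( E )] ptr=6 lookahead=+ remaining=[+ id * id + id ) / num $]
Step 13: reduce F->( E ). Stack=[( F] ptr=6 lookahead=+ remaining=[+ id * id + id ) / num $]
Step 14: reduce T->F. Stack=[( T] ptr=6 lookahead=+ remaining=[+ id * id + id ) / num $]
Step 15: reduce E->T. Stack=[( E] ptr=6 lookahead=+ remaining=[+ id * id + id ) / num $]
Step 16: shift +. Stack=[( E +] ptr=7 lookahead=id remaining=[id * id + id ) / num $]
Step 17: shift id. Stack=[( E + id] ptr=8 lookahead=* remaining=[* id + id ) / num $]
Step 18: reduce F->id. Stack=[( E + F] ptr=8 lookahead=* remaining=[* id + id ) / num $]

Answer: reduce F->id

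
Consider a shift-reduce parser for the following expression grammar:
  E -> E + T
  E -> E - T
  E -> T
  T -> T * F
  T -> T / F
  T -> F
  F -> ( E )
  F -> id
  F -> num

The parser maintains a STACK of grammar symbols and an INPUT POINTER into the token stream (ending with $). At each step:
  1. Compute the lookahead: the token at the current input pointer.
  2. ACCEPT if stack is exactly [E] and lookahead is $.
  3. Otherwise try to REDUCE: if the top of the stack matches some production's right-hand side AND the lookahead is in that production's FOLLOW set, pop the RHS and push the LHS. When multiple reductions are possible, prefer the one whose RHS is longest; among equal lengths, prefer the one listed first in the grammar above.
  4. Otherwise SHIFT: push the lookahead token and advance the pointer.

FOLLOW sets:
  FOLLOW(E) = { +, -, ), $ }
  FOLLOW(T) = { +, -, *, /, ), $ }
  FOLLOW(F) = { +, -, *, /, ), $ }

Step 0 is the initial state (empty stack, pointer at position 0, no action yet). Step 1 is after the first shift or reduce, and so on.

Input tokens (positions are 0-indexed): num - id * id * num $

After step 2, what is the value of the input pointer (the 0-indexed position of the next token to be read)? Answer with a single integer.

Step 1: shift num. Stack=[num] ptr=1 lookahead=- remaining=[- id * id * num $]
Step 2: reduce F->num. Stack=[F] ptr=1 lookahead=- remaining=[- id * id * num $]

Answer: 1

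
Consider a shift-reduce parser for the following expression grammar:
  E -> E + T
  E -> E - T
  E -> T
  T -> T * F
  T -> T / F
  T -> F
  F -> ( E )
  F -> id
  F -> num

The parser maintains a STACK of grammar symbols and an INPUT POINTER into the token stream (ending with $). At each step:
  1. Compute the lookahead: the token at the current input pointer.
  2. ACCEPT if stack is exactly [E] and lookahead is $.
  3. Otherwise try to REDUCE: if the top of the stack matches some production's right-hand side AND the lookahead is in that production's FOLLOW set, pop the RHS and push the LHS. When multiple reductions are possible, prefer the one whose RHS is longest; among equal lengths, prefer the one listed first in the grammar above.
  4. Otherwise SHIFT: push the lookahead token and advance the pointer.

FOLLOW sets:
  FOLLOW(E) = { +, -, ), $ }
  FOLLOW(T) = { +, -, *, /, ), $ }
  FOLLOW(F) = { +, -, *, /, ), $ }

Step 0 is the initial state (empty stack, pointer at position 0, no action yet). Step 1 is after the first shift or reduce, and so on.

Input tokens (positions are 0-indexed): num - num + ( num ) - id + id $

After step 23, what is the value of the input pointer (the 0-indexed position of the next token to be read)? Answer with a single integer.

Step 1: shift num. Stack=[num] ptr=1 lookahead=- remaining=[- num + ( num ) - id + id $]
Step 2: reduce F->num. Stack=[F] ptr=1 lookahead=- remaining=[- num + ( num ) - id + id $]
Step 3: reduce T->F. Stack=[T] ptr=1 lookahead=- remaining=[- num + ( num ) - id + id $]
Step 4: reduce E->T. Stack=[E] ptr=1 lookahead=- remaining=[- num + ( num ) - id + id $]
Step 5: shift -. Stack=[E -] ptr=2 lookahead=num remaining=[num + ( num ) - id + id $]
Step 6: shift num. Stack=[E - num] ptr=3 lookahead=+ remaining=[+ ( num ) - id + id $]
Step 7: reduce F->num. Stack=[E - F] ptr=3 lookahead=+ remaining=[+ ( num ) - id + id $]
Step 8: reduce T->F. Stack=[E - T] ptr=3 lookahead=+ remaining=[+ ( num ) - id + id $]
Step 9: reduce E->E - T. Stack=[E] ptr=3 lookahead=+ remaining=[+ ( num ) - id + id $]
Step 10: shift +. Stack=[E +] ptr=4 lookahead=( remaining=[( num ) - id + id $]
Step 11: shift (. Stack=[E + (] ptr=5 lookahead=num remaining=[num ) - id + id $]
Step 12: shift num. Stack=[E + ( num] ptr=6 lookahead=) remaining=[) - id + id $]
Step 13: reduce F->num. Stack=[E + ( F] ptr=6 lookahead=) remaining=[) - id + id $]
Step 14: reduce T->F. Stack=[E + ( T] ptr=6 lookahead=) remaining=[) - id + id $]
Step 15: reduce E->T. Stack=[E + ( E] ptr=6 lookahead=) remaining=[) - id + id $]
Step 16: shift ). Stack=[E + ( E )] ptr=7 lookahead=- remaining=[- id + id $]
Step 17: reduce F->( E ). Stack=[E + F] ptr=7 lookahead=- remaining=[- id + id $]
Step 18: reduce T->F. Stack=[E + T] ptr=7 lookahead=- remaining=[- id + id $]
Step 19: reduce E->E + T. Stack=[E] ptr=7 lookahead=- remaining=[- id + id $]
Step 20: shift -. Stack=[E -] ptr=8 lookahead=id remaining=[id + id $]
Step 21: shift id. Stack=[E - id] ptr=9 lookahead=+ remaining=[+ id $]
Step 22: reduce F->id. Stack=[E - F] ptr=9 lookahead=+ remaining=[+ id $]
Step 23: reduce T->F. Stack=[E - T] ptr=9 lookahead=+ remaining=[+ id $]

Answer: 9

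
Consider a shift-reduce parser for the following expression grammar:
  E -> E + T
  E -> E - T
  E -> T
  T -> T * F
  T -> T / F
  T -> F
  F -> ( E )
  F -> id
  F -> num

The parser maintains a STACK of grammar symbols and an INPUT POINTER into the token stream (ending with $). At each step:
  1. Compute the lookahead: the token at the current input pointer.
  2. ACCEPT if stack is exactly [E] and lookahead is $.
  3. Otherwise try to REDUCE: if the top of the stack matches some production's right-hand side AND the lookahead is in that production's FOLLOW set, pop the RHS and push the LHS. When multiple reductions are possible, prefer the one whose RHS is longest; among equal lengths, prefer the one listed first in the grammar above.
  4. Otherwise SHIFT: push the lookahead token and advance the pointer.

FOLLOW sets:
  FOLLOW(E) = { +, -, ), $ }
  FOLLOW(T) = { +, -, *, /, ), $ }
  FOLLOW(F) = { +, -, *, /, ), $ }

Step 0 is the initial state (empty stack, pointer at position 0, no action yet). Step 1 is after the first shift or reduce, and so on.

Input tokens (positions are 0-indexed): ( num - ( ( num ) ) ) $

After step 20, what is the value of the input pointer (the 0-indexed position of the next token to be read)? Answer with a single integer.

Answer: 8

Derivation:
Step 1: shift (. Stack=[(] ptr=1 lookahead=num remaining=[num - ( ( num ) ) ) $]
Step 2: shift num. Stack=[( num] ptr=2 lookahead=- remaining=[- ( ( num ) ) ) $]
Step 3: reduce F->num. Stack=[( F] ptr=2 lookahead=- remaining=[- ( ( num ) ) ) $]
Step 4: reduce T->F. Stack=[( T] ptr=2 lookahead=- remaining=[- ( ( num ) ) ) $]
Step 5: reduce E->T. Stack=[( E] ptr=2 lookahead=- remaining=[- ( ( num ) ) ) $]
Step 6: shift -. Stack=[( E -] ptr=3 lookahead=( remaining=[( ( num ) ) ) $]
Step 7: shift (. Stack=[( E - (] ptr=4 lookahead=( remaining=[( num ) ) ) $]
Step 8: shift (. Stack=[( E - ( (] ptr=5 lookahead=num remaining=[num ) ) ) $]
Step 9: shift num. Stack=[( E - ( ( num] ptr=6 lookahead=) remaining=[) ) ) $]
Step 10: reduce F->num. Stack=[( E - ( ( F] ptr=6 lookahead=) remaining=[) ) ) $]
Step 11: reduce T->F. Stack=[( E - ( ( T] ptr=6 lookahead=) remaining=[) ) ) $]
Step 12: reduce E->T. Stack=[( E - ( ( E] ptr=6 lookahead=) remaining=[) ) ) $]
Step 13: shift ). Stack=[( E - ( ( E )] ptr=7 lookahead=) remaining=[) ) $]
Step 14: reduce F->( E ). Stack=[( E - ( F] ptr=7 lookahead=) remaining=[) ) $]
Step 15: reduce T->F. Stack=[( E - ( T] ptr=7 lookahead=) remaining=[) ) $]
Step 16: reduce E->T. Stack=[( E - ( E] ptr=7 lookahead=) remaining=[) ) $]
Step 17: shift ). Stack=[( E - ( E )] ptr=8 lookahead=) remaining=[) $]
Step 18: reduce F->( E ). Stack=[( E - F] ptr=8 lookahead=) remaining=[) $]
Step 19: reduce T->F. Stack=[( E - T] ptr=8 lookahead=) remaining=[) $]
Step 20: reduce E->E - T. Stack=[( E] ptr=8 lookahead=) remaining=[) $]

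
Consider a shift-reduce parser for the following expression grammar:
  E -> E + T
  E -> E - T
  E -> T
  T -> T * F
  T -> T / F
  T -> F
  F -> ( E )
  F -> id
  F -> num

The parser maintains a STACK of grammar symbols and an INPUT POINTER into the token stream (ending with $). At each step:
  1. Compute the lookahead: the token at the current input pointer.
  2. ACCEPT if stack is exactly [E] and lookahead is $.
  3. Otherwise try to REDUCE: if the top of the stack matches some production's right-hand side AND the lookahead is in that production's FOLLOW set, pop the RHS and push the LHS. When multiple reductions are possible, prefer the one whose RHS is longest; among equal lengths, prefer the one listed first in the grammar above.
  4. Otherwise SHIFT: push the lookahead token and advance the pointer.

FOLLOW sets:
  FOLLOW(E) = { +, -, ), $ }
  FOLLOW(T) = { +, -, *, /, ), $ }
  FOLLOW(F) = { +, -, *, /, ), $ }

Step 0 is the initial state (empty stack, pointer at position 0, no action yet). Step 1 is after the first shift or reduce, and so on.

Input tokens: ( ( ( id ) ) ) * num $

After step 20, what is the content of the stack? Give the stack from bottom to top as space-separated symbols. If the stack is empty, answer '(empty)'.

Step 1: shift (. Stack=[(] ptr=1 lookahead=( remaining=[( ( id ) ) ) * num $]
Step 2: shift (. Stack=[( (] ptr=2 lookahead=( remaining=[( id ) ) ) * num $]
Step 3: shift (. Stack=[( ( (] ptr=3 lookahead=id remaining=[id ) ) ) * num $]
Step 4: shift id. Stack=[( ( ( id] ptr=4 lookahead=) remaining=[) ) ) * num $]
Step 5: reduce F->id. Stack=[( ( ( F] ptr=4 lookahead=) remaining=[) ) ) * num $]
Step 6: reduce T->F. Stack=[( ( ( T] ptr=4 lookahead=) remaining=[) ) ) * num $]
Step 7: reduce E->T. Stack=[( ( ( E] ptr=4 lookahead=) remaining=[) ) ) * num $]
Step 8: shift ). Stack=[( ( ( E )] ptr=5 lookahead=) remaining=[) ) * num $]
Step 9: reduce F->( E ). Stack=[( ( F] ptr=5 lookahead=) remaining=[) ) * num $]
Step 10: reduce T->F. Stack=[( ( T] ptr=5 lookahead=) remaining=[) ) * num $]
Step 11: reduce E->T. Stack=[( ( E] ptr=5 lookahead=) remaining=[) ) * num $]
Step 12: shift ). Stack=[( ( E )] ptr=6 lookahead=) remaining=[) * num $]
Step 13: reduce F->( E ). Stack=[( F] ptr=6 lookahead=) remaining=[) * num $]
Step 14: reduce T->F. Stack=[( T] ptr=6 lookahead=) remaining=[) * num $]
Step 15: reduce E->T. Stack=[( E] ptr=6 lookahead=) remaining=[) * num $]
Step 16: shift ). Stack=[( E )] ptr=7 lookahead=* remaining=[* num $]
Step 17: reduce F->( E ). Stack=[F] ptr=7 lookahead=* remaining=[* num $]
Step 18: reduce T->F. Stack=[T] ptr=7 lookahead=* remaining=[* num $]
Step 19: shift *. Stack=[T *] ptr=8 lookahead=num remaining=[num $]
Step 20: shift num. Stack=[T * num] ptr=9 lookahead=$ remaining=[$]

Answer: T * num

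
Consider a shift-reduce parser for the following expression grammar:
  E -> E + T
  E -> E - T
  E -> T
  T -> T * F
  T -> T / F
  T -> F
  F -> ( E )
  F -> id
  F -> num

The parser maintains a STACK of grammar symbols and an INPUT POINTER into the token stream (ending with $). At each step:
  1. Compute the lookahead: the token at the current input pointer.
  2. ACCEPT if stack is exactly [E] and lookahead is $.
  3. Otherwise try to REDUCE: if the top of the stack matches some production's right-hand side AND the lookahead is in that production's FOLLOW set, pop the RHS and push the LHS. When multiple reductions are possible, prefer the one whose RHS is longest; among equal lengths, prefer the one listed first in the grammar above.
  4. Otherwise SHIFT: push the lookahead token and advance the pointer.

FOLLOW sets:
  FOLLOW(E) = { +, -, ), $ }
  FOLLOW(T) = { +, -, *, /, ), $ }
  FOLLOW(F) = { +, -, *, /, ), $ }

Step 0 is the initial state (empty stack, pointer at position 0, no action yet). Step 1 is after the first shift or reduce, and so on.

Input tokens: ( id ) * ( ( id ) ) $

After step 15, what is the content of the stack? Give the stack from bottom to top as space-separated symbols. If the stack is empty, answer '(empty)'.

Answer: T * ( ( E

Derivation:
Step 1: shift (. Stack=[(] ptr=1 lookahead=id remaining=[id ) * ( ( id ) ) $]
Step 2: shift id. Stack=[( id] ptr=2 lookahead=) remaining=[) * ( ( id ) ) $]
Step 3: reduce F->id. Stack=[( F] ptr=2 lookahead=) remaining=[) * ( ( id ) ) $]
Step 4: reduce T->F. Stack=[( T] ptr=2 lookahead=) remaining=[) * ( ( id ) ) $]
Step 5: reduce E->T. Stack=[( E] ptr=2 lookahead=) remaining=[) * ( ( id ) ) $]
Step 6: shift ). Stack=[( E )] ptr=3 lookahead=* remaining=[* ( ( id ) ) $]
Step 7: reduce F->( E ). Stack=[F] ptr=3 lookahead=* remaining=[* ( ( id ) ) $]
Step 8: reduce T->F. Stack=[T] ptr=3 lookahead=* remaining=[* ( ( id ) ) $]
Step 9: shift *. Stack=[T *] ptr=4 lookahead=( remaining=[( ( id ) ) $]
Step 10: shift (. Stack=[T * (] ptr=5 lookahead=( remaining=[( id ) ) $]
Step 11: shift (. Stack=[T * ( (] ptr=6 lookahead=id remaining=[id ) ) $]
Step 12: shift id. Stack=[T * ( ( id] ptr=7 lookahead=) remaining=[) ) $]
Step 13: reduce F->id. Stack=[T * ( ( F] ptr=7 lookahead=) remaining=[) ) $]
Step 14: reduce T->F. Stack=[T * ( ( T] ptr=7 lookahead=) remaining=[) ) $]
Step 15: reduce E->T. Stack=[T * ( ( E] ptr=7 lookahead=) remaining=[) ) $]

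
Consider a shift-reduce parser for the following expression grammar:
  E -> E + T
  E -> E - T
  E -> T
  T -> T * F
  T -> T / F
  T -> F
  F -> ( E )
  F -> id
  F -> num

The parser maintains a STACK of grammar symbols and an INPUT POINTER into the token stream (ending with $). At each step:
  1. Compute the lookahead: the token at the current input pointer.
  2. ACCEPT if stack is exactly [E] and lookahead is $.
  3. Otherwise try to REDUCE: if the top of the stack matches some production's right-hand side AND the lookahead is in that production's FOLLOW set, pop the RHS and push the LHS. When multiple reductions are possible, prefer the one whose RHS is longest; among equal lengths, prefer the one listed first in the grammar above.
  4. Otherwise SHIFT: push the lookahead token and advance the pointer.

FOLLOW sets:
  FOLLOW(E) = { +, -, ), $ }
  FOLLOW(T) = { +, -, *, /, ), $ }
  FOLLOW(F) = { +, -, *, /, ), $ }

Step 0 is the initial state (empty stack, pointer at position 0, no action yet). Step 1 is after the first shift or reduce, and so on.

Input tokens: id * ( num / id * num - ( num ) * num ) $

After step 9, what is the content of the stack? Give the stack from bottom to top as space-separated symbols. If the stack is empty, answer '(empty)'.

Step 1: shift id. Stack=[id] ptr=1 lookahead=* remaining=[* ( num / id * num - ( num ) * num ) $]
Step 2: reduce F->id. Stack=[F] ptr=1 lookahead=* remaining=[* ( num / id * num - ( num ) * num ) $]
Step 3: reduce T->F. Stack=[T] ptr=1 lookahead=* remaining=[* ( num / id * num - ( num ) * num ) $]
Step 4: shift *. Stack=[T *] ptr=2 lookahead=( remaining=[( num / id * num - ( num ) * num ) $]
Step 5: shift (. Stack=[T * (] ptr=3 lookahead=num remaining=[num / id * num - ( num ) * num ) $]
Step 6: shift num. Stack=[T * ( num] ptr=4 lookahead=/ remaining=[/ id * num - ( num ) * num ) $]
Step 7: reduce F->num. Stack=[T * ( F] ptr=4 lookahead=/ remaining=[/ id * num - ( num ) * num ) $]
Step 8: reduce T->F. Stack=[T * ( T] ptr=4 lookahead=/ remaining=[/ id * num - ( num ) * num ) $]
Step 9: shift /. Stack=[T * ( T /] ptr=5 lookahead=id remaining=[id * num - ( num ) * num ) $]

Answer: T * ( T /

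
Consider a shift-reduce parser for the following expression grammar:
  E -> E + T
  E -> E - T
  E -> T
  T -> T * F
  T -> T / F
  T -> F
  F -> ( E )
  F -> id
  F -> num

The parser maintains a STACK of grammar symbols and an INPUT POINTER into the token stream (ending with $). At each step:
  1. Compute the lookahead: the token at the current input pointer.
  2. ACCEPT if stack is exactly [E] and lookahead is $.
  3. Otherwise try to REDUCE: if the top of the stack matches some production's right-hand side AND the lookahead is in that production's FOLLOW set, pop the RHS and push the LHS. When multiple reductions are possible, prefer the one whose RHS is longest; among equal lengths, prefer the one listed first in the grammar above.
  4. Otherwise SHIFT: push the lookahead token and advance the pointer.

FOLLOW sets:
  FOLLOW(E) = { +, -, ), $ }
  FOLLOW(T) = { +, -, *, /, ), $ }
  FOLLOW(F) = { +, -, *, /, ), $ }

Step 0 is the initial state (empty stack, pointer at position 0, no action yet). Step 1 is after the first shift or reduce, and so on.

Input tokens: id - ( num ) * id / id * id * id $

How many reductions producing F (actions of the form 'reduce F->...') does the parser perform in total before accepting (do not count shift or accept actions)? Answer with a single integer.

Answer: 7

Derivation:
Step 1: shift id. Stack=[id] ptr=1 lookahead=- remaining=[- ( num ) * id / id * id * id $]
Step 2: reduce F->id. Stack=[F] ptr=1 lookahead=- remaining=[- ( num ) * id / id * id * id $]
Step 3: reduce T->F. Stack=[T] ptr=1 lookahead=- remaining=[- ( num ) * id / id * id * id $]
Step 4: reduce E->T. Stack=[E] ptr=1 lookahead=- remaining=[- ( num ) * id / id * id * id $]
Step 5: shift -. Stack=[E -] ptr=2 lookahead=( remaining=[( num ) * id / id * id * id $]
Step 6: shift (. Stack=[E - (] ptr=3 lookahead=num remaining=[num ) * id / id * id * id $]
Step 7: shift num. Stack=[E - ( num] ptr=4 lookahead=) remaining=[) * id / id * id * id $]
Step 8: reduce F->num. Stack=[E - ( F] ptr=4 lookahead=) remaining=[) * id / id * id * id $]
Step 9: reduce T->F. Stack=[E - ( T] ptr=4 lookahead=) remaining=[) * id / id * id * id $]
Step 10: reduce E->T. Stack=[E - ( E] ptr=4 lookahead=) remaining=[) * id / id * id * id $]
Step 11: shift ). Stack=[E - ( E )] ptr=5 lookahead=* remaining=[* id / id * id * id $]
Step 12: reduce F->( E ). Stack=[E - F] ptr=5 lookahead=* remaining=[* id / id * id * id $]
Step 13: reduce T->F. Stack=[E - T] ptr=5 lookahead=* remaining=[* id / id * id * id $]
Step 14: shift *. Stack=[E - T *] ptr=6 lookahead=id remaining=[id / id * id * id $]
Step 15: shift id. Stack=[E - T * id] ptr=7 lookahead=/ remaining=[/ id * id * id $]
Step 16: reduce F->id. Stack=[E - T * F] ptr=7 lookahead=/ remaining=[/ id * id * id $]
Step 17: reduce T->T * F. Stack=[E - T] ptr=7 lookahead=/ remaining=[/ id * id * id $]
Step 18: shift /. Stack=[E - T /] ptr=8 lookahead=id remaining=[id * id * id $]
Step 19: shift id. Stack=[E - T / id] ptr=9 lookahead=* remaining=[* id * id $]
Step 20: reduce F->id. Stack=[E - T / F] ptr=9 lookahead=* remaining=[* id * id $]
Step 21: reduce T->T / F. Stack=[E - T] ptr=9 lookahead=* remaining=[* id * id $]
Step 22: shift *. Stack=[E - T *] ptr=10 lookahead=id remaining=[id * id $]
Step 23: shift id. Stack=[E - T * id] ptr=11 lookahead=* remaining=[* id $]
Step 24: reduce F->id. Stack=[E - T * F] ptr=11 lookahead=* remaining=[* id $]
Step 25: reduce T->T * F. Stack=[E - T] ptr=11 lookahead=* remaining=[* id $]
Step 26: shift *. Stack=[E - T *] ptr=12 lookahead=id remaining=[id $]
Step 27: shift id. Stack=[E - T * id] ptr=13 lookahead=$ remaining=[$]
Step 28: reduce F->id. Stack=[E - T * F] ptr=13 lookahead=$ remaining=[$]
Step 29: reduce T->T * F. Stack=[E - T] ptr=13 lookahead=$ remaining=[$]
Step 30: reduce E->E - T. Stack=[E] ptr=13 lookahead=$ remaining=[$]
Step 31: accept. Stack=[E] ptr=13 lookahead=$ remaining=[$]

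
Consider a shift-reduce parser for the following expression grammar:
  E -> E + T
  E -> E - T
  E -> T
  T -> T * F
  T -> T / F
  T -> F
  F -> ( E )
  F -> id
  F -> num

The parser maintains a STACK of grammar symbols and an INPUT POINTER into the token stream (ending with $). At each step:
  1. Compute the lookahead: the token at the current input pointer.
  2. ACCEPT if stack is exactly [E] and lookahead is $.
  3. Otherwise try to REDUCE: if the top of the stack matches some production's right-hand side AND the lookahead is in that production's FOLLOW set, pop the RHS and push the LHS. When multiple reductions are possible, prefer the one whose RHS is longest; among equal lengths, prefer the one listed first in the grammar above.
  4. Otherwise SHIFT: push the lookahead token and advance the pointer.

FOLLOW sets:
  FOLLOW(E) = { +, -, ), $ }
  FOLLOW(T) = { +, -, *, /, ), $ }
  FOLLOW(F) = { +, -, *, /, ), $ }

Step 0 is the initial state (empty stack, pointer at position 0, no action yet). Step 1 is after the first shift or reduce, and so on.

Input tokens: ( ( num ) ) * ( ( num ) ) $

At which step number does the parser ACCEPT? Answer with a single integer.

Answer: 29

Derivation:
Step 1: shift (. Stack=[(] ptr=1 lookahead=( remaining=[( num ) ) * ( ( num ) ) $]
Step 2: shift (. Stack=[( (] ptr=2 lookahead=num remaining=[num ) ) * ( ( num ) ) $]
Step 3: shift num. Stack=[( ( num] ptr=3 lookahead=) remaining=[) ) * ( ( num ) ) $]
Step 4: reduce F->num. Stack=[( ( F] ptr=3 lookahead=) remaining=[) ) * ( ( num ) ) $]
Step 5: reduce T->F. Stack=[( ( T] ptr=3 lookahead=) remaining=[) ) * ( ( num ) ) $]
Step 6: reduce E->T. Stack=[( ( E] ptr=3 lookahead=) remaining=[) ) * ( ( num ) ) $]
Step 7: shift ). Stack=[( ( E )] ptr=4 lookahead=) remaining=[) * ( ( num ) ) $]
Step 8: reduce F->( E ). Stack=[( F] ptr=4 lookahead=) remaining=[) * ( ( num ) ) $]
Step 9: reduce T->F. Stack=[( T] ptr=4 lookahead=) remaining=[) * ( ( num ) ) $]
Step 10: reduce E->T. Stack=[( E] ptr=4 lookahead=) remaining=[) * ( ( num ) ) $]
Step 11: shift ). Stack=[( E )] ptr=5 lookahead=* remaining=[* ( ( num ) ) $]
Step 12: reduce F->( E ). Stack=[F] ptr=5 lookahead=* remaining=[* ( ( num ) ) $]
Step 13: reduce T->F. Stack=[T] ptr=5 lookahead=* remaining=[* ( ( num ) ) $]
Step 14: shift *. Stack=[T *] ptr=6 lookahead=( remaining=[( ( num ) ) $]
Step 15: shift (. Stack=[T * (] ptr=7 lookahead=( remaining=[( num ) ) $]
Step 16: shift (. Stack=[T * ( (] ptr=8 lookahead=num remaining=[num ) ) $]
Step 17: shift num. Stack=[T * ( ( num] ptr=9 lookahead=) remaining=[) ) $]
Step 18: reduce F->num. Stack=[T * ( ( F] ptr=9 lookahead=) remaining=[) ) $]
Step 19: reduce T->F. Stack=[T * ( ( T] ptr=9 lookahead=) remaining=[) ) $]
Step 20: reduce E->T. Stack=[T * ( ( E] ptr=9 lookahead=) remaining=[) ) $]
Step 21: shift ). Stack=[T * ( ( E )] ptr=10 lookahead=) remaining=[) $]
Step 22: reduce F->( E ). Stack=[T * ( F] ptr=10 lookahead=) remaining=[) $]
Step 23: reduce T->F. Stack=[T * ( T] ptr=10 lookahead=) remaining=[) $]
Step 24: reduce E->T. Stack=[T * ( E] ptr=10 lookahead=) remaining=[) $]
Step 25: shift ). Stack=[T * ( E )] ptr=11 lookahead=$ remaining=[$]
Step 26: reduce F->( E ). Stack=[T * F] ptr=11 lookahead=$ remaining=[$]
Step 27: reduce T->T * F. Stack=[T] ptr=11 lookahead=$ remaining=[$]
Step 28: reduce E->T. Stack=[E] ptr=11 lookahead=$ remaining=[$]
Step 29: accept. Stack=[E] ptr=11 lookahead=$ remaining=[$]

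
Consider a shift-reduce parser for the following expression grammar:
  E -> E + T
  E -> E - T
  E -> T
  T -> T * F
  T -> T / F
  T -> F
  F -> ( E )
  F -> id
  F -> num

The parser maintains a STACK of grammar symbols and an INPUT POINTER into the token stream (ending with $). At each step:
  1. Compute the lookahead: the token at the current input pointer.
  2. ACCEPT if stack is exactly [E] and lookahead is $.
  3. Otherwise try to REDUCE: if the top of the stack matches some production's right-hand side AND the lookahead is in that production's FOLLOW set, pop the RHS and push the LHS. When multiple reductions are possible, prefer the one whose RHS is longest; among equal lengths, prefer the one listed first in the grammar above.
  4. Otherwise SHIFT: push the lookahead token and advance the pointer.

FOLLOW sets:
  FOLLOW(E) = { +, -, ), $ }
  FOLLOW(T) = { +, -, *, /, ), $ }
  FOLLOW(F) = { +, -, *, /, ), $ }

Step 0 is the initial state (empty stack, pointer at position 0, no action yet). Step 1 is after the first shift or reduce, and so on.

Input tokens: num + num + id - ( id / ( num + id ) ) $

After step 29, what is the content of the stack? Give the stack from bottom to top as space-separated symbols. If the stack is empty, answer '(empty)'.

Step 1: shift num. Stack=[num] ptr=1 lookahead=+ remaining=[+ num + id - ( id / ( num + id ) ) $]
Step 2: reduce F->num. Stack=[F] ptr=1 lookahead=+ remaining=[+ num + id - ( id / ( num + id ) ) $]
Step 3: reduce T->F. Stack=[T] ptr=1 lookahead=+ remaining=[+ num + id - ( id / ( num + id ) ) $]
Step 4: reduce E->T. Stack=[E] ptr=1 lookahead=+ remaining=[+ num + id - ( id / ( num + id ) ) $]
Step 5: shift +. Stack=[E +] ptr=2 lookahead=num remaining=[num + id - ( id / ( num + id ) ) $]
Step 6: shift num. Stack=[E + num] ptr=3 lookahead=+ remaining=[+ id - ( id / ( num + id ) ) $]
Step 7: reduce F->num. Stack=[E + F] ptr=3 lookahead=+ remaining=[+ id - ( id / ( num + id ) ) $]
Step 8: reduce T->F. Stack=[E + T] ptr=3 lookahead=+ remaining=[+ id - ( id / ( num + id ) ) $]
Step 9: reduce E->E + T. Stack=[E] ptr=3 lookahead=+ remaining=[+ id - ( id / ( num + id ) ) $]
Step 10: shift +. Stack=[E +] ptr=4 lookahead=id remaining=[id - ( id / ( num + id ) ) $]
Step 11: shift id. Stack=[E + id] ptr=5 lookahead=- remaining=[- ( id / ( num + id ) ) $]
Step 12: reduce F->id. Stack=[E + F] ptr=5 lookahead=- remaining=[- ( id / ( num + id ) ) $]
Step 13: reduce T->F. Stack=[E + T] ptr=5 lookahead=- remaining=[- ( id / ( num + id ) ) $]
Step 14: reduce E->E + T. Stack=[E] ptr=5 lookahead=- remaining=[- ( id / ( num + id ) ) $]
Step 15: shift -. Stack=[E -] ptr=6 lookahead=( remaining=[( id / ( num + id ) ) $]
Step 16: shift (. Stack=[E - (] ptr=7 lookahead=id remaining=[id / ( num + id ) ) $]
Step 17: shift id. Stack=[E - ( id] ptr=8 lookahead=/ remaining=[/ ( num + id ) ) $]
Step 18: reduce F->id. Stack=[E - ( F] ptr=8 lookahead=/ remaining=[/ ( num + id ) ) $]
Step 19: reduce T->F. Stack=[E - ( T] ptr=8 lookahead=/ remaining=[/ ( num + id ) ) $]
Step 20: shift /. Stack=[E - ( T /] ptr=9 lookahead=( remaining=[( num + id ) ) $]
Step 21: shift (. Stack=[E - ( T / (] ptr=10 lookahead=num remaining=[num + id ) ) $]
Step 22: shift num. Stack=[E - ( T / ( num] ptr=11 lookahead=+ remaining=[+ id ) ) $]
Step 23: reduce F->num. Stack=[E - ( T / ( F] ptr=11 lookahead=+ remaining=[+ id ) ) $]
Step 24: reduce T->F. Stack=[E - ( T / ( T] ptr=11 lookahead=+ remaining=[+ id ) ) $]
Step 25: reduce E->T. Stack=[E - ( T / ( E] ptr=11 lookahead=+ remaining=[+ id ) ) $]
Step 26: shift +. Stack=[E - ( T / ( E +] ptr=12 lookahead=id remaining=[id ) ) $]
Step 27: shift id. Stack=[E - ( T / ( E + id] ptr=13 lookahead=) remaining=[) ) $]
Step 28: reduce F->id. Stack=[E - ( T / ( E + F] ptr=13 lookahead=) remaining=[) ) $]
Step 29: reduce T->F. Stack=[E - ( T / ( E + T] ptr=13 lookahead=) remaining=[) ) $]

Answer: E - ( T / ( E + T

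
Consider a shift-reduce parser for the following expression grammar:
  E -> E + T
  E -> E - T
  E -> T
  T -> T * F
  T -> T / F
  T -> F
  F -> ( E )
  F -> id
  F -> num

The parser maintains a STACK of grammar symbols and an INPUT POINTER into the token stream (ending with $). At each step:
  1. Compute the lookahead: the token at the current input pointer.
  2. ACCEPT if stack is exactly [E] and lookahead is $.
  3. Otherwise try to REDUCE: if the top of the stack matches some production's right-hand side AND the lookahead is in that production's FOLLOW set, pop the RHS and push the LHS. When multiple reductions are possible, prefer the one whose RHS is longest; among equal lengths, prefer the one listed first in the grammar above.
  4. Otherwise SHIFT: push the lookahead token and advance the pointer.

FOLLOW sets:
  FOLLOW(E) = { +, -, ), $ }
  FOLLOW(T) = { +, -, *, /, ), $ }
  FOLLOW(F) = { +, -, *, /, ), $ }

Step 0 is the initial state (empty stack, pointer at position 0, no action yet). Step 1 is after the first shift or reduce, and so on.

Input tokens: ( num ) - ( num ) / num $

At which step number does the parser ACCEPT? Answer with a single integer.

Step 1: shift (. Stack=[(] ptr=1 lookahead=num remaining=[num ) - ( num ) / num $]
Step 2: shift num. Stack=[( num] ptr=2 lookahead=) remaining=[) - ( num ) / num $]
Step 3: reduce F->num. Stack=[( F] ptr=2 lookahead=) remaining=[) - ( num ) / num $]
Step 4: reduce T->F. Stack=[( T] ptr=2 lookahead=) remaining=[) - ( num ) / num $]
Step 5: reduce E->T. Stack=[( E] ptr=2 lookahead=) remaining=[) - ( num ) / num $]
Step 6: shift ). Stack=[( E )] ptr=3 lookahead=- remaining=[- ( num ) / num $]
Step 7: reduce F->( E ). Stack=[F] ptr=3 lookahead=- remaining=[- ( num ) / num $]
Step 8: reduce T->F. Stack=[T] ptr=3 lookahead=- remaining=[- ( num ) / num $]
Step 9: reduce E->T. Stack=[E] ptr=3 lookahead=- remaining=[- ( num ) / num $]
Step 10: shift -. Stack=[E -] ptr=4 lookahead=( remaining=[( num ) / num $]
Step 11: shift (. Stack=[E - (] ptr=5 lookahead=num remaining=[num ) / num $]
Step 12: shift num. Stack=[E - ( num] ptr=6 lookahead=) remaining=[) / num $]
Step 13: reduce F->num. Stack=[E - ( F] ptr=6 lookahead=) remaining=[) / num $]
Step 14: reduce T->F. Stack=[E - ( T] ptr=6 lookahead=) remaining=[) / num $]
Step 15: reduce E->T. Stack=[E - ( E] ptr=6 lookahead=) remaining=[) / num $]
Step 16: shift ). Stack=[E - ( E )] ptr=7 lookahead=/ remaining=[/ num $]
Step 17: reduce F->( E ). Stack=[E - F] ptr=7 lookahead=/ remaining=[/ num $]
Step 18: reduce T->F. Stack=[E - T] ptr=7 lookahead=/ remaining=[/ num $]
Step 19: shift /. Stack=[E - T /] ptr=8 lookahead=num remaining=[num $]
Step 20: shift num. Stack=[E - T / num] ptr=9 lookahead=$ remaining=[$]
Step 21: reduce F->num. Stack=[E - T / F] ptr=9 lookahead=$ remaining=[$]
Step 22: reduce T->T / F. Stack=[E - T] ptr=9 lookahead=$ remaining=[$]
Step 23: reduce E->E - T. Stack=[E] ptr=9 lookahead=$ remaining=[$]
Step 24: accept. Stack=[E] ptr=9 lookahead=$ remaining=[$]

Answer: 24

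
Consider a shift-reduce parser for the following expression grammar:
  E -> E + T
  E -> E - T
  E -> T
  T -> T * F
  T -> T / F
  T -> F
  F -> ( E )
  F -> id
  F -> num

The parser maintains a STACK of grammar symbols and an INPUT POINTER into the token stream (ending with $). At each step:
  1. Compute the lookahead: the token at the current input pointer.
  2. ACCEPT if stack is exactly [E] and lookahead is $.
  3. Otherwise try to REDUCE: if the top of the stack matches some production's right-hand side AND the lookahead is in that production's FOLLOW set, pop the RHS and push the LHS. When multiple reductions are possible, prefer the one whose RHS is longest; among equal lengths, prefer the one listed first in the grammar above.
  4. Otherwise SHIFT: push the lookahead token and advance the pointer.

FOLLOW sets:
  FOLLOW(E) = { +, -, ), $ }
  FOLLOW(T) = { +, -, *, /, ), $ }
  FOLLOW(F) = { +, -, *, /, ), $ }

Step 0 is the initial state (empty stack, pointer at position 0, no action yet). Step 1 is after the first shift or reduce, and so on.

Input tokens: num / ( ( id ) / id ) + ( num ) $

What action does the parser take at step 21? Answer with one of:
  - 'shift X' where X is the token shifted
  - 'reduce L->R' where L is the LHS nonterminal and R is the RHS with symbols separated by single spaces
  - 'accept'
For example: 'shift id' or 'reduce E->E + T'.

Step 1: shift num. Stack=[num] ptr=1 lookahead=/ remaining=[/ ( ( id ) / id ) + ( num ) $]
Step 2: reduce F->num. Stack=[F] ptr=1 lookahead=/ remaining=[/ ( ( id ) / id ) + ( num ) $]
Step 3: reduce T->F. Stack=[T] ptr=1 lookahead=/ remaining=[/ ( ( id ) / id ) + ( num ) $]
Step 4: shift /. Stack=[T /] ptr=2 lookahead=( remaining=[( ( id ) / id ) + ( num ) $]
Step 5: shift (. Stack=[T / (] ptr=3 lookahead=( remaining=[( id ) / id ) + ( num ) $]
Step 6: shift (. Stack=[T / ( (] ptr=4 lookahead=id remaining=[id ) / id ) + ( num ) $]
Step 7: shift id. Stack=[T / ( ( id] ptr=5 lookahead=) remaining=[) / id ) + ( num ) $]
Step 8: reduce F->id. Stack=[T / ( ( F] ptr=5 lookahead=) remaining=[) / id ) + ( num ) $]
Step 9: reduce T->F. Stack=[T / ( ( T] ptr=5 lookahead=) remaining=[) / id ) + ( num ) $]
Step 10: reduce E->T. Stack=[T / ( ( E] ptr=5 lookahead=) remaining=[) / id ) + ( num ) $]
Step 11: shift ). Stack=[T / ( ( E )] ptr=6 lookahead=/ remaining=[/ id ) + ( num ) $]
Step 12: reduce F->( E ). Stack=[T / ( F] ptr=6 lookahead=/ remaining=[/ id ) + ( num ) $]
Step 13: reduce T->F. Stack=[T / ( T] ptr=6 lookahead=/ remaining=[/ id ) + ( num ) $]
Step 14: shift /. Stack=[T / ( T /] ptr=7 lookahead=id remaining=[id ) + ( num ) $]
Step 15: shift id. Stack=[T / ( T / id] ptr=8 lookahead=) remaining=[) + ( num ) $]
Step 16: reduce F->id. Stack=[T / ( T / F] ptr=8 lookahead=) remaining=[) + ( num ) $]
Step 17: reduce T->T / F. Stack=[T / ( T] ptr=8 lookahead=) remaining=[) + ( num ) $]
Step 18: reduce E->T. Stack=[T / ( E] ptr=8 lookahead=) remaining=[) + ( num ) $]
Step 19: shift ). Stack=[T / ( E )] ptr=9 lookahead=+ remaining=[+ ( num ) $]
Step 20: reduce F->( E ). Stack=[T / F] ptr=9 lookahead=+ remaining=[+ ( num ) $]
Step 21: reduce T->T / F. Stack=[T] ptr=9 lookahead=+ remaining=[+ ( num ) $]

Answer: reduce T->T / F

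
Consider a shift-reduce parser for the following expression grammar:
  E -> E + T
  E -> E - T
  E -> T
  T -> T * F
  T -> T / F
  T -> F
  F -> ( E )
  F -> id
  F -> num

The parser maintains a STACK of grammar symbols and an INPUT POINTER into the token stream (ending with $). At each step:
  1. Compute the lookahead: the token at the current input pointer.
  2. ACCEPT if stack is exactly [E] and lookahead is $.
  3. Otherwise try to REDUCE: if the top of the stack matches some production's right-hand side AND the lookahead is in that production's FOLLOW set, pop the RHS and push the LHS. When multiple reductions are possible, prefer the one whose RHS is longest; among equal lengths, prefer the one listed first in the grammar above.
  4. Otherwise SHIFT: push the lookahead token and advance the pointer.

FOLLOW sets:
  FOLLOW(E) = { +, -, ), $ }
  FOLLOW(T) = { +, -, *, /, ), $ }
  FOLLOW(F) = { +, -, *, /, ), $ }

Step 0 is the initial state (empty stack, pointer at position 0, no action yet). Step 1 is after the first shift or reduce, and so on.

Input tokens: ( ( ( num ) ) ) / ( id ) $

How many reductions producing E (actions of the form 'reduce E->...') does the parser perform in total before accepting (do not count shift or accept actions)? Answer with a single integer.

Step 1: shift (. Stack=[(] ptr=1 lookahead=( remaining=[( ( num ) ) ) / ( id ) $]
Step 2: shift (. Stack=[( (] ptr=2 lookahead=( remaining=[( num ) ) ) / ( id ) $]
Step 3: shift (. Stack=[( ( (] ptr=3 lookahead=num remaining=[num ) ) ) / ( id ) $]
Step 4: shift num. Stack=[( ( ( num] ptr=4 lookahead=) remaining=[) ) ) / ( id ) $]
Step 5: reduce F->num. Stack=[( ( ( F] ptr=4 lookahead=) remaining=[) ) ) / ( id ) $]
Step 6: reduce T->F. Stack=[( ( ( T] ptr=4 lookahead=) remaining=[) ) ) / ( id ) $]
Step 7: reduce E->T. Stack=[( ( ( E] ptr=4 lookahead=) remaining=[) ) ) / ( id ) $]
Step 8: shift ). Stack=[( ( ( E )] ptr=5 lookahead=) remaining=[) ) / ( id ) $]
Step 9: reduce F->( E ). Stack=[( ( F] ptr=5 lookahead=) remaining=[) ) / ( id ) $]
Step 10: reduce T->F. Stack=[( ( T] ptr=5 lookahead=) remaining=[) ) / ( id ) $]
Step 11: reduce E->T. Stack=[( ( E] ptr=5 lookahead=) remaining=[) ) / ( id ) $]
Step 12: shift ). Stack=[( ( E )] ptr=6 lookahead=) remaining=[) / ( id ) $]
Step 13: reduce F->( E ). Stack=[( F] ptr=6 lookahead=) remaining=[) / ( id ) $]
Step 14: reduce T->F. Stack=[( T] ptr=6 lookahead=) remaining=[) / ( id ) $]
Step 15: reduce E->T. Stack=[( E] ptr=6 lookahead=) remaining=[) / ( id ) $]
Step 16: shift ). Stack=[( E )] ptr=7 lookahead=/ remaining=[/ ( id ) $]
Step 17: reduce F->( E ). Stack=[F] ptr=7 lookahead=/ remaining=[/ ( id ) $]
Step 18: reduce T->F. Stack=[T] ptr=7 lookahead=/ remaining=[/ ( id ) $]
Step 19: shift /. Stack=[T /] ptr=8 lookahead=( remaining=[( id ) $]
Step 20: shift (. Stack=[T / (] ptr=9 lookahead=id remaining=[id ) $]
Step 21: shift id. Stack=[T / ( id] ptr=10 lookahead=) remaining=[) $]
Step 22: reduce F->id. Stack=[T / ( F] ptr=10 lookahead=) remaining=[) $]
Step 23: reduce T->F. Stack=[T / ( T] ptr=10 lookahead=) remaining=[) $]
Step 24: reduce E->T. Stack=[T / ( E] ptr=10 lookahead=) remaining=[) $]
Step 25: shift ). Stack=[T / ( E )] ptr=11 lookahead=$ remaining=[$]
Step 26: reduce F->( E ). Stack=[T / F] ptr=11 lookahead=$ remaining=[$]
Step 27: reduce T->T / F. Stack=[T] ptr=11 lookahead=$ remaining=[$]
Step 28: reduce E->T. Stack=[E] ptr=11 lookahead=$ remaining=[$]
Step 29: accept. Stack=[E] ptr=11 lookahead=$ remaining=[$]

Answer: 5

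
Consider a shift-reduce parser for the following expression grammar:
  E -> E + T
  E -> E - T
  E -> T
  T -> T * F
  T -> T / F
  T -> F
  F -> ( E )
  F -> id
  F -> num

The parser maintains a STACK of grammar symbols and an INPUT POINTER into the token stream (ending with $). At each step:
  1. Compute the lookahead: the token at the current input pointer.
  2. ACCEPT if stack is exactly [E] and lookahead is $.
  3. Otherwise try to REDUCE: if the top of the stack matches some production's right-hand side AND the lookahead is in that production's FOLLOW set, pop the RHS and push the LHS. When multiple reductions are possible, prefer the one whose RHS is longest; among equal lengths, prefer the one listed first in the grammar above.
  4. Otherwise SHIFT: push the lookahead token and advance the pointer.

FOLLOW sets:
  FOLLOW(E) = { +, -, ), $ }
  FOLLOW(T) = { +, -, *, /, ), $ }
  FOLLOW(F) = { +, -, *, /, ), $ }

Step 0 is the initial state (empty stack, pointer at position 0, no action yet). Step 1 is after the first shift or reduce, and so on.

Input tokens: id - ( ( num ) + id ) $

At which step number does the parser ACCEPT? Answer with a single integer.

Step 1: shift id. Stack=[id] ptr=1 lookahead=- remaining=[- ( ( num ) + id ) $]
Step 2: reduce F->id. Stack=[F] ptr=1 lookahead=- remaining=[- ( ( num ) + id ) $]
Step 3: reduce T->F. Stack=[T] ptr=1 lookahead=- remaining=[- ( ( num ) + id ) $]
Step 4: reduce E->T. Stack=[E] ptr=1 lookahead=- remaining=[- ( ( num ) + id ) $]
Step 5: shift -. Stack=[E -] ptr=2 lookahead=( remaining=[( ( num ) + id ) $]
Step 6: shift (. Stack=[E - (] ptr=3 lookahead=( remaining=[( num ) + id ) $]
Step 7: shift (. Stack=[E - ( (] ptr=4 lookahead=num remaining=[num ) + id ) $]
Step 8: shift num. Stack=[E - ( ( num] ptr=5 lookahead=) remaining=[) + id ) $]
Step 9: reduce F->num. Stack=[E - ( ( F] ptr=5 lookahead=) remaining=[) + id ) $]
Step 10: reduce T->F. Stack=[E - ( ( T] ptr=5 lookahead=) remaining=[) + id ) $]
Step 11: reduce E->T. Stack=[E - ( ( E] ptr=5 lookahead=) remaining=[) + id ) $]
Step 12: shift ). Stack=[E - ( ( E )] ptr=6 lookahead=+ remaining=[+ id ) $]
Step 13: reduce F->( E ). Stack=[E - ( F] ptr=6 lookahead=+ remaining=[+ id ) $]
Step 14: reduce T->F. Stack=[E - ( T] ptr=6 lookahead=+ remaining=[+ id ) $]
Step 15: reduce E->T. Stack=[E - ( E] ptr=6 lookahead=+ remaining=[+ id ) $]
Step 16: shift +. Stack=[E - ( E +] ptr=7 lookahead=id remaining=[id ) $]
Step 17: shift id. Stack=[E - ( E + id] ptr=8 lookahead=) remaining=[) $]
Step 18: reduce F->id. Stack=[E - ( E + F] ptr=8 lookahead=) remaining=[) $]
Step 19: reduce T->F. Stack=[E - ( E + T] ptr=8 lookahead=) remaining=[) $]
Step 20: reduce E->E + T. Stack=[E - ( E] ptr=8 lookahead=) remaining=[) $]
Step 21: shift ). Stack=[E - ( E )] ptr=9 lookahead=$ remaining=[$]
Step 22: reduce F->( E ). Stack=[E - F] ptr=9 lookahead=$ remaining=[$]
Step 23: reduce T->F. Stack=[E - T] ptr=9 lookahead=$ remaining=[$]
Step 24: reduce E->E - T. Stack=[E] ptr=9 lookahead=$ remaining=[$]
Step 25: accept. Stack=[E] ptr=9 lookahead=$ remaining=[$]

Answer: 25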